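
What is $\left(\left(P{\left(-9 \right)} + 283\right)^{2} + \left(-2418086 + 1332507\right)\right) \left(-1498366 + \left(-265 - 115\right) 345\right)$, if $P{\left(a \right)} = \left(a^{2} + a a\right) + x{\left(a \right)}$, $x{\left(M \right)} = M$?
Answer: $1459159102078$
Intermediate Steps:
$P{\left(a \right)} = a + 2 a^{2}$ ($P{\left(a \right)} = \left(a^{2} + a a\right) + a = \left(a^{2} + a^{2}\right) + a = 2 a^{2} + a = a + 2 a^{2}$)
$\left(\left(P{\left(-9 \right)} + 283\right)^{2} + \left(-2418086 + 1332507\right)\right) \left(-1498366 + \left(-265 - 115\right) 345\right) = \left(\left(- 9 \left(1 + 2 \left(-9\right)\right) + 283\right)^{2} + \left(-2418086 + 1332507\right)\right) \left(-1498366 + \left(-265 - 115\right) 345\right) = \left(\left(- 9 \left(1 - 18\right) + 283\right)^{2} - 1085579\right) \left(-1498366 - 131100\right) = \left(\left(\left(-9\right) \left(-17\right) + 283\right)^{2} - 1085579\right) \left(-1498366 - 131100\right) = \left(\left(153 + 283\right)^{2} - 1085579\right) \left(-1629466\right) = \left(436^{2} - 1085579\right) \left(-1629466\right) = \left(190096 - 1085579\right) \left(-1629466\right) = \left(-895483\right) \left(-1629466\right) = 1459159102078$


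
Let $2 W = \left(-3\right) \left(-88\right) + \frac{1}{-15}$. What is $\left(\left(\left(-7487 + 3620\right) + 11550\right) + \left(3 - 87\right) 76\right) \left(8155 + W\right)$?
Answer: $\frac{107647697}{10} \approx 1.0765 \cdot 10^{7}$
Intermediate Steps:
$W = \frac{3959}{30}$ ($W = \frac{\left(-3\right) \left(-88\right) + \frac{1}{-15}}{2} = \frac{264 - \frac{1}{15}}{2} = \frac{1}{2} \cdot \frac{3959}{15} = \frac{3959}{30} \approx 131.97$)
$\left(\left(\left(-7487 + 3620\right) + 11550\right) + \left(3 - 87\right) 76\right) \left(8155 + W\right) = \left(\left(\left(-7487 + 3620\right) + 11550\right) + \left(3 - 87\right) 76\right) \left(8155 + \frac{3959}{30}\right) = \left(\left(-3867 + 11550\right) - 6384\right) \frac{248609}{30} = \left(7683 - 6384\right) \frac{248609}{30} = 1299 \cdot \frac{248609}{30} = \frac{107647697}{10}$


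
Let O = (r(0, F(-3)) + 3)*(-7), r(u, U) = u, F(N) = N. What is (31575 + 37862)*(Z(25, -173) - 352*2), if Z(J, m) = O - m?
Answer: -38329224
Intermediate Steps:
O = -21 (O = (0 + 3)*(-7) = 3*(-7) = -21)
Z(J, m) = -21 - m
(31575 + 37862)*(Z(25, -173) - 352*2) = (31575 + 37862)*((-21 - 1*(-173)) - 352*2) = 69437*((-21 + 173) - 704) = 69437*(152 - 704) = 69437*(-552) = -38329224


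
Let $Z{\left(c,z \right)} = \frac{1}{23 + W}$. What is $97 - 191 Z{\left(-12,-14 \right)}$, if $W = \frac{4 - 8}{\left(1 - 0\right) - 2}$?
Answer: $\frac{2428}{27} \approx 89.926$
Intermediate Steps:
$W = 4$ ($W = - \frac{4}{\left(1 + 0\right) - 2} = - \frac{4}{1 - 2} = - \frac{4}{-1} = \left(-4\right) \left(-1\right) = 4$)
$Z{\left(c,z \right)} = \frac{1}{27}$ ($Z{\left(c,z \right)} = \frac{1}{23 + 4} = \frac{1}{27}$)
$97 - 191 Z{\left(-12,-14 \right)} = 97 - \frac{191}{27} = \frac{2428}{27}$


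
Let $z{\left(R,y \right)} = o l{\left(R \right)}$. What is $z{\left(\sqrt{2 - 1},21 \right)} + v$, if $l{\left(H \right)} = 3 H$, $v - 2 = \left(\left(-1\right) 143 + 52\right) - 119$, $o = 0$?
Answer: $-208$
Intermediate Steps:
$v = -208$ ($v = 2 + \left(\left(\left(-1\right) 143 + 52\right) - 119\right) = 2 + \left(\left(-143 + 52\right) - 119\right) = 2 - 210 = -208$)
$z{\left(R,y \right)} = 0$ ($z{\left(R,y \right)} = 0 \cdot 3 R = 0$)
$z{\left(\sqrt{2 - 1},21 \right)} + v = 0 - 208 = -208$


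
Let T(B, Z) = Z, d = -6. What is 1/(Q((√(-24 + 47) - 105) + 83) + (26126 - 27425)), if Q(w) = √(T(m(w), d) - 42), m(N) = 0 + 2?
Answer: -433/562483 - 4*I*√3/1687449 ≈ -0.0007698 - 4.1057e-6*I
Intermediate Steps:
m(N) = 2
Q(w) = 4*I*√3 (Q(w) = √(-6 - 42) = √(-48) = 4*I*√3)
1/(Q((√(-24 + 47) - 105) + 83) + (26126 - 27425)) = 1/(4*I*√3 + (26126 - 27425)) = 1/(4*I*√3 - 1299) = 1/(-1299 + 4*I*√3)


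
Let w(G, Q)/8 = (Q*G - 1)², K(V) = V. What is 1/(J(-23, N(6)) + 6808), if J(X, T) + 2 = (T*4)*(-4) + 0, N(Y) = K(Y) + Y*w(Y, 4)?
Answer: -1/399562 ≈ -2.5027e-6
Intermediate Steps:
w(G, Q) = 8*(-1 + G*Q)² (w(G, Q) = 8*(Q*G - 1)² = 8*(G*Q - 1)² = 8*(-1 + G*Q)²)
N(Y) = Y + 8*Y*(-1 + 4*Y)² (N(Y) = Y + Y*(8*(-1 + Y*4)²) = Y + Y*(8*(-1 + 4*Y)²) = Y + 8*Y*(-1 + 4*Y)²)
J(X, T) = -2 - 16*T (J(X, T) = -2 + ((T*4)*(-4) + 0) = -2 + ((4*T)*(-4) + 0) = -2 + (-16*T + 0) = -2 - 16*T)
1/(J(-23, N(6)) + 6808) = 1/((-2 - 96*(1 + 8*(-1 + 4*6)²)) + 6808) = 1/((-2 - 96*(1 + 8*(-1 + 24)²)) + 6808) = 1/((-2 - 96*(1 + 8*23²)) + 6808) = 1/((-2 - 96*(1 + 8*529)) + 6808) = 1/((-2 - 96*(1 + 4232)) + 6808) = 1/((-2 - 96*4233) + 6808) = 1/((-2 - 16*25398) + 6808) = 1/((-2 - 406368) + 6808) = 1/(-406370 + 6808) = 1/(-399562) = -1/399562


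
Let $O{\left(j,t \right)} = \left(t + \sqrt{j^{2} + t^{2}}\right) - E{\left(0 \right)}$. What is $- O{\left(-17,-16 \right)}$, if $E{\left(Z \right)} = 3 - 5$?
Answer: $14 - \sqrt{545} \approx -9.3452$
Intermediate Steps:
$E{\left(Z \right)} = -2$ ($E{\left(Z \right)} = 3 - 5 = -2$)
$O{\left(j,t \right)} = 2 + t + \sqrt{j^{2} + t^{2}}$ ($O{\left(j,t \right)} = \left(t + \sqrt{j^{2} + t^{2}}\right) - -2 = \left(t + \sqrt{j^{2} + t^{2}}\right) + 2 = 2 + t + \sqrt{j^{2} + t^{2}}$)
$- O{\left(-17,-16 \right)} = - (2 - 16 + \sqrt{\left(-17\right)^{2} + \left(-16\right)^{2}}) = - (2 - 16 + \sqrt{289 + 256}) = - (2 - 16 + \sqrt{545}) = - (-14 + \sqrt{545}) = 14 - \sqrt{545}$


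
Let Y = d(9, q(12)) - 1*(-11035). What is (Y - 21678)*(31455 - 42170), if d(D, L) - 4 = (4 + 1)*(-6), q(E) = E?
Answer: 114318335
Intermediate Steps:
d(D, L) = -26 (d(D, L) = 4 + (4 + 1)*(-6) = 4 + 5*(-6) = 4 - 30 = -26)
Y = 11009 (Y = -26 - 1*(-11035) = -26 + 11035 = 11009)
(Y - 21678)*(31455 - 42170) = (11009 - 21678)*(31455 - 42170) = -10669*(-10715) = 114318335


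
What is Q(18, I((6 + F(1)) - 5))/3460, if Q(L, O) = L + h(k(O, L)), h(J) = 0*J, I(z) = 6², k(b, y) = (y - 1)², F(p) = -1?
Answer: 9/1730 ≈ 0.0052023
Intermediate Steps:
k(b, y) = (-1 + y)²
I(z) = 36
h(J) = 0
Q(L, O) = L (Q(L, O) = L + 0 = L)
Q(18, I((6 + F(1)) - 5))/3460 = 18/3460 = 18*(1/3460) = 9/1730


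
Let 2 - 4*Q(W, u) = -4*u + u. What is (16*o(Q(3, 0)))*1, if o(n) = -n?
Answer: -8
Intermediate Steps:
Q(W, u) = 1/2 + 3*u/4 (Q(W, u) = 1/2 - (-4*u + u)/4 = 1/2 - (-3)*u/4 = 1/2 + 3*u/4)
(16*o(Q(3, 0)))*1 = (16*(-(1/2 + (3/4)*0)))*1 = (16*(-(1/2 + 0)))*1 = (16*(-1*1/2))*1 = (16*(-1/2))*1 = -8*1 = -8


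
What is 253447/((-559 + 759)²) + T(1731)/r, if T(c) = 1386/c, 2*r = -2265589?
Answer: 331317249298291/52289794120000 ≈ 6.3362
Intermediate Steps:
r = -2265589/2 (r = (½)*(-2265589) = -2265589/2 ≈ -1.1328e+6)
253447/((-559 + 759)²) + T(1731)/r = 253447/((-559 + 759)²) + (1386/1731)/(-2265589/2) = 253447/(200²) + (1386*(1/1731))*(-2/2265589) = 253447/40000 + (462/577)*(-2/2265589) = 253447*(1/40000) - 924/1307244853 = 253447/40000 - 924/1307244853 = 331317249298291/52289794120000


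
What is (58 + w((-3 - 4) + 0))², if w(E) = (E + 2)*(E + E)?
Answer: 16384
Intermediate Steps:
w(E) = 2*E*(2 + E) (w(E) = (2 + E)*(2*E) = 2*E*(2 + E))
(58 + w((-3 - 4) + 0))² = (58 + 2*((-3 - 4) + 0)*(2 + ((-3 - 4) + 0)))² = (58 + 2*(-7 + 0)*(2 + (-7 + 0)))² = (58 + 2*(-7)*(2 - 7))² = (58 + 2*(-7)*(-5))² = (58 + 70)² = 128² = 16384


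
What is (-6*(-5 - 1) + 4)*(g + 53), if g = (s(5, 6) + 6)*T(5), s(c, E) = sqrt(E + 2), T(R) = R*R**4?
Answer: 752120 + 250000*sqrt(2) ≈ 1.1057e+6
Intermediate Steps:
T(R) = R**5
s(c, E) = sqrt(2 + E)
g = 18750 + 6250*sqrt(2) (g = (sqrt(2 + 6) + 6)*5**5 = (sqrt(8) + 6)*3125 = (2*sqrt(2) + 6)*3125 = (6 + 2*sqrt(2))*3125 = 18750 + 6250*sqrt(2) ≈ 27589.)
(-6*(-5 - 1) + 4)*(g + 53) = (-6*(-5 - 1) + 4)*((18750 + 6250*sqrt(2)) + 53) = (-6*(-6) + 4)*(18803 + 6250*sqrt(2)) = (36 + 4)*(18803 + 6250*sqrt(2)) = 40*(18803 + 6250*sqrt(2)) = 752120 + 250000*sqrt(2)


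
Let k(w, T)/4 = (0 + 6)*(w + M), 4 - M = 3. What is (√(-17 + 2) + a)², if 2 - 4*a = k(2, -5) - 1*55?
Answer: (15 - 4*I*√15)²/16 ≈ -0.9375 - 29.047*I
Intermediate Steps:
M = 1 (M = 4 - 1*3 = 4 - 3 = 1)
k(w, T) = 24 + 24*w (k(w, T) = 4*((0 + 6)*(w + 1)) = 4*(6*(1 + w)) = 4*(6 + 6*w) = 24 + 24*w)
a = -15/4 (a = ½ - ((24 + 24*2) - 1*55)/4 = ½ - ((24 + 48) - 55)/4 = ½ - (72 - 55)/4 = ½ - ¼*17 = ½ - 17/4 = -15/4 ≈ -3.7500)
(√(-17 + 2) + a)² = (√(-17 + 2) - 15/4)² = (√(-15) - 15/4)² = (I*√15 - 15/4)² = (-15/4 + I*√15)²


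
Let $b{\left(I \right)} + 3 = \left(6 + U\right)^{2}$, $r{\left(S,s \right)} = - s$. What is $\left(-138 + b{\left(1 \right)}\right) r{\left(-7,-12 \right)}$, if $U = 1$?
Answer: $-1104$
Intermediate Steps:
$b{\left(I \right)} = 46$ ($b{\left(I \right)} = -3 + \left(6 + 1\right)^{2} = -3 + 7^{2} = -3 + 49 = 46$)
$\left(-138 + b{\left(1 \right)}\right) r{\left(-7,-12 \right)} = \left(-138 + 46\right) \left(\left(-1\right) \left(-12\right)\right) = \left(-92\right) 12 = -1104$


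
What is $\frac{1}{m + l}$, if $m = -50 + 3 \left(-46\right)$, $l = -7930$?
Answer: $- \frac{1}{8118} \approx -0.00012318$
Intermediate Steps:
$m = -188$ ($m = -50 - 138 = -188$)
$\frac{1}{m + l} = \frac{1}{-188 - 7930} = \frac{1}{-8118} = - \frac{1}{8118}$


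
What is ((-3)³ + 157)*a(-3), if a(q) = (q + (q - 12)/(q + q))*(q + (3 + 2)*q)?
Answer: 1170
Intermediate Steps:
a(q) = 6*q*(q + (-12 + q)/(2*q)) (a(q) = (q + (-12 + q)/((2*q)))*(q + 5*q) = (q + (-12 + q)*(1/(2*q)))*(6*q) = (q + (-12 + q)/(2*q))*(6*q) = 6*q*(q + (-12 + q)/(2*q)))
((-3)³ + 157)*a(-3) = ((-3)³ + 157)*(-36 + 3*(-3) + 6*(-3)²) = (-27 + 157)*(-36 - 9 + 6*9) = 130*(-36 - 9 + 54) = 130*9 = 1170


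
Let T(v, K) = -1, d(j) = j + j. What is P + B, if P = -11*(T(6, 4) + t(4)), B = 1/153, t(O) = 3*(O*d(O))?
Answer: -159884/153 ≈ -1045.0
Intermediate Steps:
d(j) = 2*j
t(O) = 6*O**2 (t(O) = 3*(O*(2*O)) = 3*(2*O**2) = 6*O**2)
B = 1/153 ≈ 0.0065359
P = -1045 (P = -11*(-1 + 6*4**2) = -11*(-1 + 6*16) = -11*(-1 + 96) = -11*95 = -1045)
P + B = -1045 + 1/153 = -159884/153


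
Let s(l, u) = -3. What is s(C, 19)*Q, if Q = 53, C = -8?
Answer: -159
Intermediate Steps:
s(C, 19)*Q = -3*53 = -159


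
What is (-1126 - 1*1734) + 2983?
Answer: 123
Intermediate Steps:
(-1126 - 1*1734) + 2983 = (-1126 - 1734) + 2983 = -2860 + 2983 = 123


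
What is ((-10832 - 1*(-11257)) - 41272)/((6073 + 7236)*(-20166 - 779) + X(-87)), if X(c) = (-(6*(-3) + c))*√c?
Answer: 2277277476647/15541093567505840 + 857787*I*√87/15541093567505840 ≈ 0.00014653 + 5.1482e-10*I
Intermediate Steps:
X(c) = √c*(18 - c) (X(c) = (-(-18 + c))*√c = (18 - c)*√c = √c*(18 - c))
((-10832 - 1*(-11257)) - 41272)/((6073 + 7236)*(-20166 - 779) + X(-87)) = ((-10832 - 1*(-11257)) - 41272)/((6073 + 7236)*(-20166 - 779) + √(-87)*(18 - 1*(-87))) = ((-10832 + 11257) - 41272)/(13309*(-20945) + (I*√87)*(18 + 87)) = (425 - 41272)/(-278757005 + (I*√87)*105) = -40847/(-278757005 + 105*I*√87)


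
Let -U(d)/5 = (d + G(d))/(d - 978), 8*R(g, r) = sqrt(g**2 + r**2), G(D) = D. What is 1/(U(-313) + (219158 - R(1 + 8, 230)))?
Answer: 23376795761152/5123155040612972595 + 13333448*sqrt(52981)/5123155040612972595 ≈ 4.5636e-6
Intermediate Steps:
R(g, r) = sqrt(g**2 + r**2)/8
U(d) = -10*d/(-978 + d) (U(d) = -5*(d + d)/(d - 978) = -5*2*d/(-978 + d) = -10*d/(-978 + d))
1/(U(-313) + (219158 - R(1 + 8, 230))) = 1/(-10*(-313)/(-978 - 313) + (219158 - sqrt((1 + 8)**2 + 230**2)/8)) = 1/(-10*(-313)/(-1291) + (219158 - sqrt(9**2 + 52900)/8)) = 1/(-10*(-313)*(-1/1291) + (219158 - sqrt(81 + 52900)/8)) = 1/(-3130/1291 + (219158 - sqrt(52981)/8)) = 1/(282929848/1291 - sqrt(52981)/8)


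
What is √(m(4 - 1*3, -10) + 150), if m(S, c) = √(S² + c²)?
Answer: √(150 + √101) ≈ 12.651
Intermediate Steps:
√(m(4 - 1*3, -10) + 150) = √(√((4 - 1*3)² + (-10)²) + 150) = √(√((4 - 3)² + 100) + 150) = √(√(1² + 100) + 150) = √(√(1 + 100) + 150) = √(√101 + 150) = √(150 + √101)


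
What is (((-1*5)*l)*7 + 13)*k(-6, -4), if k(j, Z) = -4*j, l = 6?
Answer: -4728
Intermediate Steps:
(((-1*5)*l)*7 + 13)*k(-6, -4) = ((-1*5*6)*7 + 13)*(-4*(-6)) = (-5*6*7 + 13)*24 = (-30*7 + 13)*24 = (-210 + 13)*24 = -197*24 = -4728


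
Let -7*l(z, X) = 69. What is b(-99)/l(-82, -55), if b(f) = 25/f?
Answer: 175/6831 ≈ 0.025618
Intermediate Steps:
l(z, X) = -69/7 (l(z, X) = -1/7*69 = -69/7)
b(-99)/l(-82, -55) = (25/(-99))/(-69/7) = (25*(-1/99))*(-7/69) = -25/99*(-7/69) = 175/6831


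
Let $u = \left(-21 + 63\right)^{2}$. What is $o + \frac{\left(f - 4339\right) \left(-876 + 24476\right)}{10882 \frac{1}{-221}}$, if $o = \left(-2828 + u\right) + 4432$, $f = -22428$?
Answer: $\frac{69821307888}{5441} \approx 1.2832 \cdot 10^{7}$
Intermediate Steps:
$u = 1764$ ($u = 42^{2} = 1764$)
$o = 3368$ ($o = \left(-2828 + 1764\right) + 4432 = -1064 + 4432 = 3368$)
$o + \frac{\left(f - 4339\right) \left(-876 + 24476\right)}{10882 \frac{1}{-221}} = 3368 + \frac{\left(-22428 - 4339\right) \left(-876 + 24476\right)}{10882 \frac{1}{-221}} = 3368 + \frac{\left(-26767\right) 23600}{10882 \left(- \frac{1}{221}\right)} = 3368 - \frac{631701200}{- \frac{10882}{221}} = 3368 - - \frac{69802982600}{5441} = 3368 + \frac{69802982600}{5441} = \frac{69821307888}{5441}$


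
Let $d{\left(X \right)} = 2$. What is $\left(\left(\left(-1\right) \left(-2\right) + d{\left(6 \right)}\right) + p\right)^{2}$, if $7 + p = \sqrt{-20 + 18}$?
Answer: $\left(3 - i \sqrt{2}\right)^{2} \approx 7.0 - 8.4853 i$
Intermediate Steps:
$p = -7 + i \sqrt{2}$ ($p = -7 + \sqrt{-20 + 18} = -7 + \sqrt{-2} = -7 + i \sqrt{2} \approx -7.0 + 1.4142 i$)
$\left(\left(\left(-1\right) \left(-2\right) + d{\left(6 \right)}\right) + p\right)^{2} = \left(\left(\left(-1\right) \left(-2\right) + 2\right) - \left(7 - i \sqrt{2}\right)\right)^{2} = \left(\left(2 + 2\right) - \left(7 - i \sqrt{2}\right)\right)^{2} = \left(4 - \left(7 - i \sqrt{2}\right)\right)^{2} = \left(-3 + i \sqrt{2}\right)^{2}$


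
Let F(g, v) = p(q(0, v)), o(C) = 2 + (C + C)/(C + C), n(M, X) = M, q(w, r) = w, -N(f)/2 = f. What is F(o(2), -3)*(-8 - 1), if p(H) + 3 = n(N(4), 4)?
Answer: 99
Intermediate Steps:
N(f) = -2*f
p(H) = -11 (p(H) = -3 - 2*4 = -3 - 8 = -11)
o(C) = 3 (o(C) = 2 + (2*C)/((2*C)) = 2 + (2*C)*(1/(2*C)) = 2 + 1 = 3)
F(g, v) = -11
F(o(2), -3)*(-8 - 1) = -11*(-8 - 1) = -11*(-9) = 99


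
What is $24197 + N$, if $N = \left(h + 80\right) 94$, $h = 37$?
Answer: $35195$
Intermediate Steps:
$N = 10998$ ($N = \left(37 + 80\right) 94 = 117 \cdot 94 = 10998$)
$24197 + N = 24197 + 10998 = 35195$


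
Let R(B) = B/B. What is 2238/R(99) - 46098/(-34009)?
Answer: 76158240/34009 ≈ 2239.4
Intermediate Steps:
R(B) = 1
2238/R(99) - 46098/(-34009) = 2238/1 - 46098/(-34009) = 2238*1 - 46098*(-1/34009) = 2238 + 46098/34009 = 76158240/34009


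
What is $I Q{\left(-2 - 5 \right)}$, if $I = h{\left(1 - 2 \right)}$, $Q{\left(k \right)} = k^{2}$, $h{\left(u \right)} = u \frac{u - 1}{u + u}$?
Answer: $-49$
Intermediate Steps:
$h{\left(u \right)} = - \frac{1}{2} + \frac{u}{2}$ ($h{\left(u \right)} = u \frac{-1 + u}{2 u} = - \frac{1}{2} + \frac{u}{2}$)
$I = -1$ ($I = - \frac{1}{2} + \frac{1 - 2}{2} = - \frac{1}{2} + \frac{1}{2} \left(-1\right) = - \frac{1}{2} - \frac{1}{2} = -1$)
$I Q{\left(-2 - 5 \right)} = - \left(-2 - 5\right)^{2} = - \left(-7\right)^{2} = \left(-1\right) 49 = -49$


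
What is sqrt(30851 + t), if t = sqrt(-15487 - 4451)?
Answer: sqrt(30851 + I*sqrt(19938)) ≈ 175.65 + 0.4019*I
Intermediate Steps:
t = I*sqrt(19938) (t = sqrt(-19938) = I*sqrt(19938) ≈ 141.2*I)
sqrt(30851 + t) = sqrt(30851 + I*sqrt(19938))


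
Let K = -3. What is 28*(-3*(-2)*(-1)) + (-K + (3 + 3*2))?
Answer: -156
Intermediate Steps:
28*(-3*(-2)*(-1)) + (-K + (3 + 3*2)) = 28*(-3*(-2)*(-1)) + (-1*(-3) + (3 + 3*2)) = 28*(6*(-1)) + (3 + (3 + 6)) = 28*(-6) + (3 + 9) = -168 + 12 = -156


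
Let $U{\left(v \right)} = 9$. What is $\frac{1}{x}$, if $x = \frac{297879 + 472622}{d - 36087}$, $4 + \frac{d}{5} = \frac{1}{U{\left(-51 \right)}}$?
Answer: $- \frac{324958}{6934509} \approx -0.046861$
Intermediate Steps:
$d = - \frac{175}{9}$ ($d = -20 + \frac{5}{9} = - \frac{175}{9} \approx -19.444$)
$x = - \frac{6934509}{324958}$ ($x = \frac{297879 + 472622}{- \frac{175}{9} - 36087} = \frac{770501}{- \frac{324958}{9}} = 770501 \left(- \frac{9}{324958}\right) = - \frac{6934509}{324958} \approx -21.34$)
$\frac{1}{x} = \frac{1}{- \frac{6934509}{324958}} = - \frac{324958}{6934509}$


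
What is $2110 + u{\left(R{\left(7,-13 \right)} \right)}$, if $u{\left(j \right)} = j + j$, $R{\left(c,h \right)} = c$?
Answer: $2124$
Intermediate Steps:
$u{\left(j \right)} = 2 j$
$2110 + u{\left(R{\left(7,-13 \right)} \right)} = 2110 + 2 \cdot 7 = 2110 + 14 = 2124$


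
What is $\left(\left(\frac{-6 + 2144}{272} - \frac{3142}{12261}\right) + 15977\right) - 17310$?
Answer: $- \frac{2210092471}{1667496} \approx -1325.4$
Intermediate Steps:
$\left(\left(\frac{-6 + 2144}{272} - \frac{3142}{12261}\right) + 15977\right) - 17310 = \left(\left(2138 \cdot \frac{1}{272} - \frac{3142}{12261}\right) + 15977\right) - 17310 = \left(\left(\frac{1069}{136} - \frac{3142}{12261}\right) + 15977\right) - 17310 = \left(\frac{12679697}{1667496} + 15977\right) - 17310 = \frac{26654263289}{1667496} - 17310 = - \frac{2210092471}{1667496}$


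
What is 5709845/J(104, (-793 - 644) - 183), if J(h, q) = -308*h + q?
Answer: -5709845/33652 ≈ -169.67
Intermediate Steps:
J(h, q) = q - 308*h
5709845/J(104, (-793 - 644) - 183) = 5709845/(((-793 - 644) - 183) - 308*104) = 5709845/((-1437 - 183) - 32032) = 5709845/(-1620 - 32032) = 5709845/(-33652) = 5709845*(-1/33652) = -5709845/33652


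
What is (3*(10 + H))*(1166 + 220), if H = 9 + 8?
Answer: 112266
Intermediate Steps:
H = 17
(3*(10 + H))*(1166 + 220) = (3*(10 + 17))*(1166 + 220) = (3*27)*1386 = 81*1386 = 112266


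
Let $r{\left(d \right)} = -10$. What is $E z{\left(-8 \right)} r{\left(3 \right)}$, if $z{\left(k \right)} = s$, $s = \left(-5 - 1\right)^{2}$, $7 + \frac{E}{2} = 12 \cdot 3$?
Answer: $-20880$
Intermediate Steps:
$E = 58$ ($E = -14 + 2 \cdot 12 \cdot 3 = -14 + 2 \cdot 36 = -14 + 72 = 58$)
$s = 36$ ($s = \left(-6\right)^{2} = 36$)
$z{\left(k \right)} = 36$
$E z{\left(-8 \right)} r{\left(3 \right)} = 58 \cdot 36 \left(-10\right) = 2088 \left(-10\right) = -20880$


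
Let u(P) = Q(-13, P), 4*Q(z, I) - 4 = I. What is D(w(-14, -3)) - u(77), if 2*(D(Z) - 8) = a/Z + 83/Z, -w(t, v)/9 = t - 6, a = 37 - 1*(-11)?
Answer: -4279/360 ≈ -11.886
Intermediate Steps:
Q(z, I) = 1 + I/4
a = 48 (a = 37 + 11 = 48)
w(t, v) = 54 - 9*t (w(t, v) = -9*(t - 6) = -9*(-6 + t) = 54 - 9*t)
u(P) = 1 + P/4
D(Z) = 8 + 131/(2*Z) (D(Z) = 8 + (48/Z + 83/Z)/2 = 8 + (131/Z)/2 = 8 + 131/(2*Z))
D(w(-14, -3)) - u(77) = (8 + 131/(2*(54 - 9*(-14)))) - (1 + (1/4)*77) = (8 + 131/(2*(54 + 126))) - (1 + 77/4) = (8 + (131/2)/180) - 1*81/4 = (8 + (131/2)*(1/180)) - 81/4 = (8 + 131/360) - 81/4 = 3011/360 - 81/4 = -4279/360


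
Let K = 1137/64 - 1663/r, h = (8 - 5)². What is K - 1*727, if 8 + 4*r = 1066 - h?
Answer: -48040887/67136 ≈ -715.58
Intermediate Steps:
h = 9 (h = 3² = 9)
r = 1049/4 (r = -2 + (1066 - 1*9)/4 = -2 + (1066 - 9)/4 = -2 + (¼)*1057 = -2 + 1057/4 = 1049/4 ≈ 262.25)
K = 766985/67136 (K = 1137/64 - 1663/1049/4 = 1137*(1/64) - 1663*4/1049 = 1137/64 - 6652/1049 = 766985/67136 ≈ 11.424)
K - 1*727 = 766985/67136 - 1*727 = 766985/67136 - 727 = -48040887/67136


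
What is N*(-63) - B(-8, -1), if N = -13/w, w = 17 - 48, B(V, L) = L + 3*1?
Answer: -881/31 ≈ -28.419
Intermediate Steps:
B(V, L) = 3 + L (B(V, L) = L + 3 = 3 + L)
w = -31
N = 13/31 (N = -13/(-31) = -13*(-1/31) = 13/31 ≈ 0.41935)
N*(-63) - B(-8, -1) = (13/31)*(-63) - (3 - 1) = -819/31 - 1*2 = -819/31 - 2 = -881/31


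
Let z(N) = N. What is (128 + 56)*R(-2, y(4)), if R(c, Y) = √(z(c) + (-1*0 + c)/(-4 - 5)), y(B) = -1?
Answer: 736*I/3 ≈ 245.33*I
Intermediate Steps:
R(c, Y) = 2*√2*√c/3 (R(c, Y) = √(c + (-1*0 + c)/(-4 - 5)) = √(c + (0 + c)/(-9)) = √(c + c*(-⅑)) = √(c - c/9) = √(8*c/9) = 2*√2*√c/3)
(128 + 56)*R(-2, y(4)) = (128 + 56)*(2*√2*√(-2)/3) = 184*(2*√2*(I*√2)/3) = 184*(4*I/3) = 736*I/3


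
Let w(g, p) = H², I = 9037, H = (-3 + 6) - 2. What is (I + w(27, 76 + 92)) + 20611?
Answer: 29649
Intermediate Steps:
H = 1 (H = 3 - 2 = 1)
w(g, p) = 1 (w(g, p) = 1² = 1)
(I + w(27, 76 + 92)) + 20611 = (9037 + 1) + 20611 = 9038 + 20611 = 29649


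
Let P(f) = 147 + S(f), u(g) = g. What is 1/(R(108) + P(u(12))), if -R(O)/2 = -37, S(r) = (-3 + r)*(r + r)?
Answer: 1/437 ≈ 0.0022883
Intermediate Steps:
S(r) = 2*r*(-3 + r) (S(r) = (-3 + r)*(2*r) = 2*r*(-3 + r))
R(O) = 74 (R(O) = -2*(-37) = 74)
P(f) = 147 + 2*f*(-3 + f)
1/(R(108) + P(u(12))) = 1/(74 + (147 + 2*12*(-3 + 12))) = 1/(74 + (147 + 2*12*9)) = 1/(74 + (147 + 216)) = 1/(74 + 363) = 1/437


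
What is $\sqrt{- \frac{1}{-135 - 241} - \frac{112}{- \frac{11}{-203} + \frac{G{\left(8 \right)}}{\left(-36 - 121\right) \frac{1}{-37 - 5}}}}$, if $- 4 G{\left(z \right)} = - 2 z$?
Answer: $\frac{3 i \sqrt{502266527724466}}{6736228} \approx 9.9809 i$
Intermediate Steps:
$G{\left(z \right)} = \frac{z}{2}$ ($G{\left(z \right)} = - \frac{\left(-2\right) z}{4} = \frac{z}{2}$)
$\sqrt{- \frac{1}{-135 - 241} - \frac{112}{- \frac{11}{-203} + \frac{G{\left(8 \right)}}{\left(-36 - 121\right) \frac{1}{-37 - 5}}}} = \sqrt{- \frac{1}{-135 - 241} - \frac{112}{- \frac{11}{-203} + \frac{\frac{1}{2} \cdot 8}{\left(-36 - 121\right) \frac{1}{-37 - 5}}}} = \sqrt{- \frac{1}{-376} - \frac{112}{\left(-11\right) \left(- \frac{1}{203}\right) + \frac{4}{\left(-157\right) \frac{1}{-42}}}} = \sqrt{\left(-1\right) \left(- \frac{1}{376}\right) - \frac{112}{\frac{11}{203} + \frac{4}{\left(-157\right) \left(- \frac{1}{42}\right)}}} = \sqrt{\frac{1}{376} - \frac{112}{\frac{11}{203} + \frac{4}{\frac{157}{42}}}} = \sqrt{\frac{1}{376} - \frac{112}{\frac{11}{203} + 4 \cdot \frac{42}{157}}} = \sqrt{\frac{1}{376} - \frac{112}{\frac{11}{203} + \frac{168}{157}}} = \sqrt{\frac{1}{376} - \frac{112}{\frac{35831}{31871}}} = \sqrt{\frac{1}{376} - \frac{3569552}{35831}} = \sqrt{- \frac{1342115721}{13472456}} = \frac{3 i \sqrt{502266527724466}}{6736228}$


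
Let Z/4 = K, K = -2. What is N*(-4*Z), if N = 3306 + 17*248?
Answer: 240704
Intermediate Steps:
Z = -8 (Z = 4*(-2) = -8)
N = 7522 (N = 3306 + 4216 = 7522)
N*(-4*Z) = 7522*(-4*(-8)) = 7522*32 = 240704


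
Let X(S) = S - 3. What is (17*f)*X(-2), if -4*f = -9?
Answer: -765/4 ≈ -191.25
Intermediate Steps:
X(S) = -3 + S
f = 9/4 (f = -¼*(-9) = 9/4 ≈ 2.2500)
(17*f)*X(-2) = (17*(9/4))*(-3 - 2) = (153/4)*(-5) = -765/4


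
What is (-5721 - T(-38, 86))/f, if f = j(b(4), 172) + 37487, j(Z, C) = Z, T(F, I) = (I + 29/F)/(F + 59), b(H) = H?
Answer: -4568597/29917818 ≈ -0.15270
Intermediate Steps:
T(F, I) = (I + 29/F)/(59 + F)
f = 37491 (f = 4 + 37487 = 37491)
(-5721 - T(-38, 86))/f = (-5721 - (29 - 38*86)/((-38)*(59 - 38)))/37491 = (-5721 - (-1)*(29 - 3268)/(38*21))*(1/37491) = (-5721 - (-1)*(-3239)/(38*21))*(1/37491) = (-5721 - 1*3239/798)*(1/37491) = (-5721 - 3239/798)*(1/37491) = -4568597/798*1/37491 = -4568597/29917818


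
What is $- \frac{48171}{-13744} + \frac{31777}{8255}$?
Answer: $\frac{834394693}{113456720} \approx 7.3543$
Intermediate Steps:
$- \frac{48171}{-13744} + \frac{31777}{8255} = \left(-48171\right) \left(- \frac{1}{13744}\right) + 31777 \cdot \frac{1}{8255} = \frac{48171}{13744} + \frac{31777}{8255} = \frac{834394693}{113456720}$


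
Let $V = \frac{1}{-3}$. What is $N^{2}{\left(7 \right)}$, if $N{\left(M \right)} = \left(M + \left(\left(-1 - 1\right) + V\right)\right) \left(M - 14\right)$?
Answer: $\frac{9604}{9} \approx 1067.1$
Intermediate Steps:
$V = - \frac{1}{3} \approx -0.33333$
$N{\left(M \right)} = \left(-14 + M\right) \left(- \frac{7}{3} + M\right)$ ($N{\left(M \right)} = \left(M - \frac{7}{3}\right) \left(M - 14\right) = \left(M - \frac{7}{3}\right) \left(-14 + M\right) = \left(- \frac{7}{3} + M\right) \left(-14 + M\right) = \left(-14 + M\right) \left(- \frac{7}{3} + M\right)$)
$N^{2}{\left(7 \right)} = \left(\frac{98}{3} + 7^{2} - \frac{343}{3}\right)^{2} = \left(\frac{98}{3} + 49 - \frac{343}{3}\right)^{2} = \left(- \frac{98}{3}\right)^{2} = \frac{9604}{9}$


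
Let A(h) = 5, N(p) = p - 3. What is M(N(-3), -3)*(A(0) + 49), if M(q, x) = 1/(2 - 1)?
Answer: 54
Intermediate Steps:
N(p) = -3 + p
M(q, x) = 1 (M(q, x) = 1/1 = 1)
M(N(-3), -3)*(A(0) + 49) = 1*(5 + 49) = 1*54 = 54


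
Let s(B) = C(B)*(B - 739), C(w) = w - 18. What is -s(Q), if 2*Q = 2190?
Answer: -383412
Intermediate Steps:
Q = 1095 (Q = (1/2)*2190 = 1095)
C(w) = -18 + w
s(B) = (-739 + B)*(-18 + B) (s(B) = (-18 + B)*(B - 739) = (-18 + B)*(-739 + B) = (-739 + B)*(-18 + B))
-s(Q) = -(-739 + 1095)*(-18 + 1095) = -356*1077 = -1*383412 = -383412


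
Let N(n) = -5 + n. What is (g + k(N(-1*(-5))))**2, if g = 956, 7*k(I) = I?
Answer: 913936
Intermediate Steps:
k(I) = I/7
(g + k(N(-1*(-5))))**2 = (956 + (-5 - 1*(-5))/7)**2 = (956 + (-5 + 5)/7)**2 = (956 + (1/7)*0)**2 = (956 + 0)**2 = 956**2 = 913936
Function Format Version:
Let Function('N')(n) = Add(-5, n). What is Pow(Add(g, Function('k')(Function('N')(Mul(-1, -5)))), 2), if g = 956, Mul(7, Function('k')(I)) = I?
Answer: 913936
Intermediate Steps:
Function('k')(I) = Mul(Rational(1, 7), I)
Pow(Add(g, Function('k')(Function('N')(Mul(-1, -5)))), 2) = Pow(Add(956, Mul(Rational(1, 7), Add(-5, Mul(-1, -5)))), 2) = Pow(Add(956, Mul(Rational(1, 7), Add(-5, 5))), 2) = Pow(Add(956, Mul(Rational(1, 7), 0)), 2) = Pow(Add(956, 0), 2) = Pow(956, 2) = 913936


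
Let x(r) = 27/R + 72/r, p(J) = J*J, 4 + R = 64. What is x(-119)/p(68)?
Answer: -369/11005120 ≈ -3.3530e-5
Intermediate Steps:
R = 60 (R = -4 + 64 = 60)
p(J) = J**2
x(r) = 9/20 + 72/r (x(r) = 27/60 + 72/r = 27*(1/60) + 72/r = 9/20 + 72/r)
x(-119)/p(68) = (9/20 + 72/(-119))/(68**2) = (9/20 + 72*(-1/119))/4624 = (9/20 - 72/119)*(1/4624) = -369/2380*1/4624 = -369/11005120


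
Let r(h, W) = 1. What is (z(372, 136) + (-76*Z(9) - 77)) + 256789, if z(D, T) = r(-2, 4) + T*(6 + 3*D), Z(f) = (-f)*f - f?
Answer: 416145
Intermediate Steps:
Z(f) = -f - f² (Z(f) = -f² - f = -f - f²)
z(D, T) = 1 + T*(6 + 3*D)
(z(372, 136) + (-76*Z(9) - 77)) + 256789 = ((1 + 6*136 + 3*372*136) + (-(-76)*9*(1 + 9) - 77)) + 256789 = ((1 + 816 + 151776) + (-(-76)*9*10 - 77)) + 256789 = (152593 + (-76*(-90) - 77)) + 256789 = (152593 + (6840 - 77)) + 256789 = (152593 + 6763) + 256789 = 159356 + 256789 = 416145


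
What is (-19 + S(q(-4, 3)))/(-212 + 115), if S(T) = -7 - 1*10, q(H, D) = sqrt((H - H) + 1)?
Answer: 36/97 ≈ 0.37113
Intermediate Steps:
q(H, D) = 1 (q(H, D) = sqrt(0 + 1) = sqrt(1) = 1)
S(T) = -17 (S(T) = -7 - 10 = -17)
(-19 + S(q(-4, 3)))/(-212 + 115) = (-19 - 17)/(-212 + 115) = -36/(-97) = -36*(-1/97) = 36/97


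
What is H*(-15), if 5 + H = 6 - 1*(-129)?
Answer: -1950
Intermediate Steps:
H = 130 (H = -5 + (6 - 1*(-129)) = -5 + (6 + 129) = -5 + 135 = 130)
H*(-15) = 130*(-15) = -1950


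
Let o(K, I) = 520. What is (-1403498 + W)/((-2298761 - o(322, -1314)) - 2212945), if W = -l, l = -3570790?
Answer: -1083646/2256113 ≈ -0.48032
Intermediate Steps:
W = 3570790 (W = -1*(-3570790) = 3570790)
(-1403498 + W)/((-2298761 - o(322, -1314)) - 2212945) = (-1403498 + 3570790)/((-2298761 - 1*520) - 2212945) = 2167292/((-2298761 - 520) - 2212945) = 2167292/(-2299281 - 2212945) = 2167292/(-4512226) = 2167292*(-1/4512226) = -1083646/2256113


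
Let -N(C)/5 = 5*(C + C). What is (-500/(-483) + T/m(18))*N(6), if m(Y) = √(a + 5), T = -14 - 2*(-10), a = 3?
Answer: -50000/161 - 450*√2 ≈ -946.96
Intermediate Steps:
T = 6 (T = -14 + 20 = 6)
m(Y) = 2*√2 (m(Y) = √(3 + 5) = √8 = 2*√2)
N(C) = -50*C (N(C) = -25*(C + C) = -25*2*C = -50*C)
(-500/(-483) + T/m(18))*N(6) = (-500/(-483) + 6/((2*√2)))*(-50*6) = (-500*(-1/483) + 6*(√2/4))*(-300) = (500/483 + 3*√2/2)*(-300) = -50000/161 - 450*√2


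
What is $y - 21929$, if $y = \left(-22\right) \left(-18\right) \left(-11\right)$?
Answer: $-26285$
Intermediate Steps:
$y = -4356$ ($y = 396 \left(-11\right) = -4356$)
$y - 21929 = -4356 - 21929 = -26285$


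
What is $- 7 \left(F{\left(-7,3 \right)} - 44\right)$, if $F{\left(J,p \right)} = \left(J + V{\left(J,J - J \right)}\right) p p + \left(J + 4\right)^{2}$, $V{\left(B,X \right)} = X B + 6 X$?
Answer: $686$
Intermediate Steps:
$V{\left(B,X \right)} = 6 X + B X$ ($V{\left(B,X \right)} = B X + 6 X = 6 X + B X$)
$F{\left(J,p \right)} = \left(4 + J\right)^{2} + J p^{2}$ ($F{\left(J,p \right)} = \left(J + \left(J - J\right) \left(6 + J\right)\right) p p + \left(J + 4\right)^{2} = \left(J + 0 \left(6 + J\right)\right) p p + \left(4 + J\right)^{2} = \left(J + 0\right) p p + \left(4 + J\right)^{2} = J p p + \left(4 + J\right)^{2} = J p^{2} + \left(4 + J\right)^{2} = \left(4 + J\right)^{2} + J p^{2}$)
$- 7 \left(F{\left(-7,3 \right)} - 44\right) = - 7 \left(\left(\left(4 - 7\right)^{2} - 7 \cdot 3^{2}\right) - 44\right) = - 7 \left(\left(\left(-3\right)^{2} - 63\right) - 44\right) = - 7 \left(\left(9 - 63\right) - 44\right) = - 7 \left(-54 - 44\right) = \left(-7\right) \left(-98\right) = 686$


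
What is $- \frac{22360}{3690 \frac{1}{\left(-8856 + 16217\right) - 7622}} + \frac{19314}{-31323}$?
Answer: $\frac{676772246}{428081} \approx 1580.9$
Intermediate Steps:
$- \frac{22360}{3690 \frac{1}{\left(-8856 + 16217\right) - 7622}} + \frac{19314}{-31323} = - \frac{22360}{3690 \frac{1}{7361 - 7622}} + 19314 \left(- \frac{1}{31323}\right) = - \frac{22360}{3690 \frac{1}{-261}} - \frac{6438}{10441} = - \frac{22360}{3690 \left(- \frac{1}{261}\right)} - \frac{6438}{10441} = - \frac{22360}{- \frac{410}{29}} - \frac{6438}{10441} = \left(-22360\right) \left(- \frac{29}{410}\right) - \frac{6438}{10441} = \frac{64844}{41} - \frac{6438}{10441} = \frac{676772246}{428081}$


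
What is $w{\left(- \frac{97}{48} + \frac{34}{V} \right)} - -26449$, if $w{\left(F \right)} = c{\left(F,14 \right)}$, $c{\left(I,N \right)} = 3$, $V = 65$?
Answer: $26452$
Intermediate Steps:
$w{\left(F \right)} = 3$
$w{\left(- \frac{97}{48} + \frac{34}{V} \right)} - -26449 = 3 - -26449 = 3 + 26449 = 26452$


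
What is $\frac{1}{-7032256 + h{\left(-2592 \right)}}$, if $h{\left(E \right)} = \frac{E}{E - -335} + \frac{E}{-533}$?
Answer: $- \frac{1202981}{8459663123456} \approx -1.422 \cdot 10^{-7}$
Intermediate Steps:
$h{\left(E \right)} = - \frac{E}{533} + \frac{E}{335 + E}$ ($h{\left(E \right)} = \frac{E}{E + 335} + E \left(- \frac{1}{533}\right) = \frac{E}{335 + E} - \frac{E}{533} = - \frac{E}{533} + \frac{E}{335 + E}$)
$\frac{1}{-7032256 + h{\left(-2592 \right)}} = \frac{1}{-7032256 + \frac{1}{533} \left(-2592\right) \frac{1}{335 - 2592} \left(198 - -2592\right)} = \frac{1}{-7032256 + \frac{1}{533} \left(-2592\right) \frac{1}{-2257} \left(198 + 2592\right)} = \frac{1}{-7032256 + \frac{1}{533} \left(-2592\right) \left(- \frac{1}{2257}\right) 2790} = \frac{1}{-7032256 + \frac{7231680}{1202981}} = \frac{1}{- \frac{8459663123456}{1202981}} = - \frac{1202981}{8459663123456}$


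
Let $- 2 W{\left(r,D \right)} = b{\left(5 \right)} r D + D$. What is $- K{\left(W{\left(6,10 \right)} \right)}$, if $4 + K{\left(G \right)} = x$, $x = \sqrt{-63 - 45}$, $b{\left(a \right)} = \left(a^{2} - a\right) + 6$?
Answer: $4 - 6 i \sqrt{3} \approx 4.0 - 10.392 i$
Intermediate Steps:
$b{\left(a \right)} = 6 + a^{2} - a$
$W{\left(r,D \right)} = - \frac{D}{2} - 13 D r$ ($W{\left(r,D \right)} = - \frac{\left(6 + 5^{2} - 5\right) r D + D}{2} = - \frac{\left(6 + 25 - 5\right) r D + D}{2} = - \frac{26 r D + D}{2} = - \frac{26 D r + D}{2} = - \frac{D + 26 D r}{2} = - \frac{D}{2} - 13 D r$)
$x = 6 i \sqrt{3}$ ($x = \sqrt{-63 - 45} = \sqrt{-108} = 6 i \sqrt{3} \approx 10.392 i$)
$K{\left(G \right)} = -4 + 6 i \sqrt{3}$
$- K{\left(W{\left(6,10 \right)} \right)} = - (-4 + 6 i \sqrt{3}) = 4 - 6 i \sqrt{3}$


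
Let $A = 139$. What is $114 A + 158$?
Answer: $16004$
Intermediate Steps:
$114 A + 158 = 114 \cdot 139 + 158 = 15846 + 158 = 16004$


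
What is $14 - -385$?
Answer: $399$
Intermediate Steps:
$14 - -385 = 14 + 385 = 399$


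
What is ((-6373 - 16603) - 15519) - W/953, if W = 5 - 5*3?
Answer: -36685725/953 ≈ -38495.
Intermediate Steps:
W = -10 (W = 5 - 15 = -10)
((-6373 - 16603) - 15519) - W/953 = ((-6373 - 16603) - 15519) - (-10)/953 = (-22976 - 15519) - (-10)/953 = -38495 - 1*(-10/953) = -38495 + 10/953 = -36685725/953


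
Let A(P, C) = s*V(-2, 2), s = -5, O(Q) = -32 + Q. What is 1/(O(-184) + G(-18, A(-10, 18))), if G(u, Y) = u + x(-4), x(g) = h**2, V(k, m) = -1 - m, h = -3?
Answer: -1/225 ≈ -0.0044444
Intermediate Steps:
x(g) = 9 (x(g) = (-3)**2 = 9)
A(P, C) = 15 (A(P, C) = -5*(-1 - 1*2) = -5*(-1 - 2) = -5*(-3) = 15)
G(u, Y) = 9 + u (G(u, Y) = u + 9 = 9 + u)
1/(O(-184) + G(-18, A(-10, 18))) = 1/((-32 - 184) + (9 - 18)) = 1/(-216 - 9) = 1/(-225) = -1/225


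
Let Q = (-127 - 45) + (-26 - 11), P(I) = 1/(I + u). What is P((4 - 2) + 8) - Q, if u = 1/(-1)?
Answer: 1882/9 ≈ 209.11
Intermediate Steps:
u = -1
P(I) = 1/(-1 + I) (P(I) = 1/(I - 1) = 1/(-1 + I))
Q = -209 (Q = -172 - 37 = -209)
P((4 - 2) + 8) - Q = 1/(-1 + ((4 - 2) + 8)) - 1*(-209) = 1/(-1 + (2 + 8)) + 209 = 1/(-1 + 10) + 209 = 1/9 + 209 = ⅑ + 209 = 1882/9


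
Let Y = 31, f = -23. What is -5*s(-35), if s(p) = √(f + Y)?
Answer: -10*√2 ≈ -14.142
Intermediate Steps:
s(p) = 2*√2 (s(p) = √(-23 + 31) = √8 = 2*√2)
-5*s(-35) = -10*√2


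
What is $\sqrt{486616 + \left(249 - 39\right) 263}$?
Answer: $\sqrt{541846} \approx 736.1$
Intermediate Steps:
$\sqrt{486616 + \left(249 - 39\right) 263} = \sqrt{486616 + 210 \cdot 263} = \sqrt{486616 + 55230} = \sqrt{541846}$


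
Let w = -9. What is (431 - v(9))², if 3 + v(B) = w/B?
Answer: 189225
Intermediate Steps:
v(B) = -3 - 9/B
(431 - v(9))² = (431 - (-3 - 9/9))² = (431 - (-3 - 9*⅑))² = (431 - (-3 - 1))² = (431 - 1*(-4))² = (431 + 4)² = 435² = 189225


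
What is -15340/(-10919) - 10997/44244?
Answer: 558626717/483100236 ≈ 1.1563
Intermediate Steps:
-15340/(-10919) - 10997/44244 = -15340*(-1/10919) - 10997*1/44244 = 15340/10919 - 10997/44244 = 558626717/483100236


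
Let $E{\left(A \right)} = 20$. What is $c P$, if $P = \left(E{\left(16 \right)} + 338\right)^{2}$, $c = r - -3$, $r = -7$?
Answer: $-512656$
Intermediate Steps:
$c = -4$ ($c = -7 - -3 = -7 + 3 = -4$)
$P = 128164$ ($P = \left(20 + 338\right)^{2} = 358^{2} = 128164$)
$c P = \left(-4\right) 128164 = -512656$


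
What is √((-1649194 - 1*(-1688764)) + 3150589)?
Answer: √3190159 ≈ 1786.1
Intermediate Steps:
√((-1649194 - 1*(-1688764)) + 3150589) = √((-1649194 + 1688764) + 3150589) = √(39570 + 3150589) = √3190159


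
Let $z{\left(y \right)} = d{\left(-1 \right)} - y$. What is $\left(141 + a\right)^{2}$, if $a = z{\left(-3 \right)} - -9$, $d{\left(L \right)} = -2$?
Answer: $22801$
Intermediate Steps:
$z{\left(y \right)} = -2 - y$
$a = 10$ ($a = \left(-2 - -3\right) - -9 = \left(-2 + 3\right) + 9 = 1 + 9 = 10$)
$\left(141 + a\right)^{2} = \left(141 + 10\right)^{2} = 151^{2} = 22801$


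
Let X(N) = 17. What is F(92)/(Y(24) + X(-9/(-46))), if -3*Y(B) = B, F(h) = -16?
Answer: -16/9 ≈ -1.7778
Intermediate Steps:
Y(B) = -B/3
F(92)/(Y(24) + X(-9/(-46))) = -16/(-⅓*24 + 17) = -16/(-8 + 17) = -16/9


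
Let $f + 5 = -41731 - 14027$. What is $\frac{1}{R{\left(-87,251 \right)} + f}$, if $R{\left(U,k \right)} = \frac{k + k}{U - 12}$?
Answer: $- \frac{99}{5521039} \approx -1.7931 \cdot 10^{-5}$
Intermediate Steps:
$f = -55763$ ($f = -5 - 55758 = -55763$)
$R{\left(U,k \right)} = \frac{2 k}{-12 + U}$
$\frac{1}{R{\left(-87,251 \right)} + f} = \frac{1}{2 \cdot 251 \frac{1}{-12 - 87} - 55763} = \frac{1}{2 \cdot 251 \frac{1}{-99} - 55763} = \frac{1}{2 \cdot 251 \left(- \frac{1}{99}\right) - 55763} = \frac{1}{- \frac{502}{99} - 55763} = \frac{1}{- \frac{5521039}{99}} = - \frac{99}{5521039}$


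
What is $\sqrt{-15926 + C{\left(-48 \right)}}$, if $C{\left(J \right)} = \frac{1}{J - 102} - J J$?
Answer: $\frac{i \sqrt{16407006}}{30} \approx 135.02 i$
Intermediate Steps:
$C{\left(J \right)} = \frac{1}{-102 + J} - J^{2}$
$\sqrt{-15926 + C{\left(-48 \right)}} = \sqrt{-15926 + \frac{1 - \left(-48\right)^{3} + 102 \left(-48\right)^{2}}{-102 - 48}} = \sqrt{-15926 + \frac{1 - -110592 + 102 \cdot 2304}{-150}} = \sqrt{-15926 - \frac{1 + 110592 + 235008}{150}} = \sqrt{-15926 - \frac{345601}{150}} = \sqrt{- \frac{2734501}{150}} = \frac{i \sqrt{16407006}}{30}$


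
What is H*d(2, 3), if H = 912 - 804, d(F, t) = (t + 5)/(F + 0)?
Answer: 432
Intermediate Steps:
d(F, t) = (5 + t)/F
H = 108
H*d(2, 3) = 108*((5 + 3)/2) = 108*((½)*8) = 108*4 = 432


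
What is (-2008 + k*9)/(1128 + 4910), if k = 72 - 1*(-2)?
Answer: -671/3019 ≈ -0.22226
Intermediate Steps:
k = 74 (k = 72 + 2 = 74)
(-2008 + k*9)/(1128 + 4910) = (-2008 + 74*9)/(1128 + 4910) = (-2008 + 666)/6038 = -1342*1/6038 = -671/3019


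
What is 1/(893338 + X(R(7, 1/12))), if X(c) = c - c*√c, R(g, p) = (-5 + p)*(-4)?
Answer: 24120657/21548373650608 + 177*√177/21548373650608 ≈ 1.1195e-6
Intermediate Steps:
R(g, p) = 20 - 4*p
X(c) = c - c^(3/2)
1/(893338 + X(R(7, 1/12))) = 1/(893338 + ((20 - 4/12) - (20 - 4/12)^(3/2))) = 1/(893338 + ((20 - 4*1/12) - (20 - 4*1/12)^(3/2))) = 1/(893338 + ((20 - ⅓) - (20 - ⅓)^(3/2))) = 1/(893338 + (59/3 - (59/3)^(3/2))) = 1/(893338 + (59/3 - 59*√177/9)) = 1/(2680073/3 - 59*√177/9)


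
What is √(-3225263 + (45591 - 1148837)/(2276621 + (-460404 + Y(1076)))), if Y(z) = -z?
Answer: I*√10626394859204791389/1815141 ≈ 1795.9*I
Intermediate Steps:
√(-3225263 + (45591 - 1148837)/(2276621 + (-460404 + Y(1076)))) = √(-3225263 + (45591 - 1148837)/(2276621 + (-460404 - 1*1076))) = √(-3225263 - 1103246/(2276621 + (-460404 - 1076))) = √(-3225263 - 1103246/(2276621 - 461480)) = √(-3225263 - 1103246/1815141) = √(-5854308210329/1815141) = I*√10626394859204791389/1815141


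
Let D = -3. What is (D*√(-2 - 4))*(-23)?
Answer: 69*I*√6 ≈ 169.01*I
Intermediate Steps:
(D*√(-2 - 4))*(-23) = -3*√(-2 - 4)*(-23) = -3*I*√6*(-23) = 69*I*√6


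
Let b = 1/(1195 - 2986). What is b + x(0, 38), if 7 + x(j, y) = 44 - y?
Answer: -1792/1791 ≈ -1.0006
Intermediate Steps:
x(j, y) = 37 - y (x(j, y) = -7 + (44 - y) = 37 - y)
b = -1/1791 (b = 1/(-1791) = -1/1791 ≈ -0.00055835)
b + x(0, 38) = -1/1791 + (37 - 1*38) = -1/1791 + (37 - 38) = -1/1791 - 1 = -1792/1791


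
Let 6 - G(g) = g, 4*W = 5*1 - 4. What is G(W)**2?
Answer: 529/16 ≈ 33.063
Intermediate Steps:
W = 1/4 (W = (5*1 - 4)/4 = (5 - 4)/4 = (1/4)*1 = 1/4 ≈ 0.25000)
G(g) = 6 - g
G(W)**2 = (6 - 1*1/4)**2 = (6 - 1/4)**2 = (23/4)**2 = 529/16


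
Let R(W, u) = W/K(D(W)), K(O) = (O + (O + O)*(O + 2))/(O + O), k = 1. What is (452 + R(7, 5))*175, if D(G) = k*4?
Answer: 1030750/13 ≈ 79289.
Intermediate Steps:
D(G) = 4 (D(G) = 1*4 = 4)
K(O) = (O + 2*O*(2 + O))/(2*O) (K(O) = (O + (2*O)*(2 + O))/((2*O)) = (O + 2*O*(2 + O))*(1/(2*O)) = (O + 2*O*(2 + O))/(2*O))
R(W, u) = 2*W/13 (R(W, u) = W/(5/2 + 4) = W/(13/2) = W*(2/13) = 2*W/13)
(452 + R(7, 5))*175 = (452 + (2/13)*7)*175 = (452 + 14/13)*175 = (5890/13)*175 = 1030750/13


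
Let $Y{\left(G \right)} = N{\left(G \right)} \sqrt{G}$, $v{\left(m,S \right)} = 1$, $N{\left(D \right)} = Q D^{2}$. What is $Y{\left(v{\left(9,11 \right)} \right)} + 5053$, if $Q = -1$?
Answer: $5052$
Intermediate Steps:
$N{\left(D \right)} = - D^{2}$
$Y{\left(G \right)} = - G^{\frac{5}{2}}$ ($Y{\left(G \right)} = - G^{2} \sqrt{G} = - G^{\frac{5}{2}}$)
$Y{\left(v{\left(9,11 \right)} \right)} + 5053 = - 1^{\frac{5}{2}} + 5053 = \left(-1\right) 1 + 5053 = -1 + 5053 = 5052$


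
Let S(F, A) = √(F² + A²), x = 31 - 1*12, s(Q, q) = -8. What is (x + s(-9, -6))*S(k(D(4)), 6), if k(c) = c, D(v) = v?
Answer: 22*√13 ≈ 79.322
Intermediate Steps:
x = 19 (x = 31 - 12 = 19)
S(F, A) = √(A² + F²)
(x + s(-9, -6))*S(k(D(4)), 6) = (19 - 8)*√(6² + 4²) = 11*√(36 + 16) = 11*√52 = 11*(2*√13) = 22*√13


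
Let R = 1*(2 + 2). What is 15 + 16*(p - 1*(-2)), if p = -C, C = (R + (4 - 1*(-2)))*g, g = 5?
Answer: -753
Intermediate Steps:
R = 4 (R = 1*4 = 4)
C = 50 (C = (4 + (4 - 1*(-2)))*5 = (4 + (4 + 2))*5 = (4 + 6)*5 = 10*5 = 50)
p = -50 (p = -1*50 = -50)
15 + 16*(p - 1*(-2)) = 15 + 16*(-50 - 1*(-2)) = 15 + 16*(-50 + 2) = 15 + 16*(-48) = 15 - 768 = -753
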